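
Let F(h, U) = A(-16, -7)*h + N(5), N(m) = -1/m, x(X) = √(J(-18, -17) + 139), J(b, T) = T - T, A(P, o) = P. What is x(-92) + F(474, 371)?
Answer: -37921/5 + √139 ≈ -7572.4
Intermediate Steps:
J(b, T) = 0
x(X) = √139 (x(X) = √(0 + 139) = √139)
F(h, U) = -⅕ - 16*h (F(h, U) = -16*h - 1/5 = -16*h - 1*⅕ = -16*h - ⅕ = -⅕ - 16*h)
x(-92) + F(474, 371) = √139 + (-⅕ - 16*474) = √139 + (-⅕ - 7584) = √139 - 37921/5 = -37921/5 + √139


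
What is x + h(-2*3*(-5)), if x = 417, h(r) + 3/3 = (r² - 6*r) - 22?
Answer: 1114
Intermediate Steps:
h(r) = -23 + r² - 6*r (h(r) = -1 + ((r² - 6*r) - 22) = -1 + (-22 + r² - 6*r) = -23 + r² - 6*r)
x + h(-2*3*(-5)) = 417 + (-23 + (-2*3*(-5))² - 6*(-2*3)*(-5)) = 417 + (-23 + (-6*(-5))² - (-36)*(-5)) = 417 + (-23 + 30² - 6*30) = 417 + (-23 + 900 - 180) = 417 + 697 = 1114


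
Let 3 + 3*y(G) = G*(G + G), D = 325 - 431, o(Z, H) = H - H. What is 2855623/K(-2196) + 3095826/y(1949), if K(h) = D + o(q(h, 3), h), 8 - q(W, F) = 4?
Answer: -21693751727309/805303094 ≈ -26939.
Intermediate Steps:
q(W, F) = 4 (q(W, F) = 8 - 1*4 = 8 - 4 = 4)
o(Z, H) = 0
D = -106
K(h) = -106 (K(h) = -106 + 0 = -106)
y(G) = -1 + 2*G**2/3 (y(G) = -1 + (G*(G + G))/3 = -1 + (G*(2*G))/3 = -1 + (2*G**2)/3 = -1 + 2*G**2/3)
2855623/K(-2196) + 3095826/y(1949) = 2855623/(-106) + 3095826/(-1 + (2/3)*1949**2) = 2855623*(-1/106) + 3095826/(-1 + (2/3)*3798601) = -2855623/106 + 3095826/(-1 + 7597202/3) = -2855623/106 + 3095826/(7597199/3) = -2855623/106 + 3095826*(3/7597199) = -2855623/106 + 9287478/7597199 = -21693751727309/805303094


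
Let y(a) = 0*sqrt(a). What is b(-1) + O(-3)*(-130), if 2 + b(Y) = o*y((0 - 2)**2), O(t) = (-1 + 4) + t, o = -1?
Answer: -2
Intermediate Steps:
y(a) = 0
O(t) = 3 + t
b(Y) = -2 (b(Y) = -2 - 1*0 = -2 + 0 = -2)
b(-1) + O(-3)*(-130) = -2 + (3 - 3)*(-130) = -2 + 0*(-130) = -2 + 0 = -2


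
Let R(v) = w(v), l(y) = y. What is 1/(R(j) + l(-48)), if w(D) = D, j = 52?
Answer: 1/4 ≈ 0.25000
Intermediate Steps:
R(v) = v
1/(R(j) + l(-48)) = 1/(52 - 48) = 1/4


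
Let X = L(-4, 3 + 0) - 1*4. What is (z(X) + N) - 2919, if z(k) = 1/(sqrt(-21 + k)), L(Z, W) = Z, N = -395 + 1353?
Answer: -1961 - I*sqrt(29)/29 ≈ -1961.0 - 0.1857*I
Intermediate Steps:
N = 958
X = -8 (X = -4 - 1*4 = -4 - 4 = -8)
z(k) = 1/sqrt(-21 + k)
(z(X) + N) - 2919 = (1/sqrt(-21 - 8) + 958) - 2919 = (1/sqrt(-29) + 958) - 2919 = (-I*sqrt(29)/29 + 958) - 2919 = (958 - I*sqrt(29)/29) - 2919 = -1961 - I*sqrt(29)/29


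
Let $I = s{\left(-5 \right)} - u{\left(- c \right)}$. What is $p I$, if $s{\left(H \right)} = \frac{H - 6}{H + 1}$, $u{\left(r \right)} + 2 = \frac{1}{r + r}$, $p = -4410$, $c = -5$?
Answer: $- \frac{41013}{2} \approx -20507.0$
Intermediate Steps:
$u{\left(r \right)} = -2 + \frac{1}{2 r}$ ($u{\left(r \right)} = -2 + \frac{1}{r + r} = -2 + \frac{1}{2 r}$)
$s{\left(H \right)} = \frac{-6 + H}{1 + H}$
$I = \frac{93}{20}$ ($I = \frac{-6 - 5}{1 - 5} - \left(-2 + \frac{1}{2 \left(\left(-1\right) \left(-5\right)\right)}\right) = \frac{1}{-4} \left(-11\right) - \left(-2 + \frac{1}{2 \cdot 5}\right) = \left(- \frac{1}{4}\right) \left(-11\right) - \left(-2 + \frac{1}{2} \cdot \frac{1}{5}\right) = \frac{11}{4} - \left(-2 + \frac{1}{10}\right) = \frac{11}{4} - - \frac{19}{10} = \frac{11}{4} + \frac{19}{10} = \frac{93}{20} \approx 4.65$)
$p I = \left(-4410\right) \frac{93}{20} = - \frac{41013}{2}$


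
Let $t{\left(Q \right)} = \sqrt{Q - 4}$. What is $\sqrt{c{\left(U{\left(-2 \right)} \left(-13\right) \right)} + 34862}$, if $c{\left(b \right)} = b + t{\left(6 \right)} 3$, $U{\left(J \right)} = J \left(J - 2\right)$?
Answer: $\sqrt{34758 + 3 \sqrt{2}} \approx 186.45$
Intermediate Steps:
$U{\left(J \right)} = J \left(-2 + J\right)$
$t{\left(Q \right)} = \sqrt{-4 + Q}$
$c{\left(b \right)} = b + 3 \sqrt{2}$ ($c{\left(b \right)} = b + \sqrt{-4 + 6} \cdot 3 = b + \sqrt{2} \cdot 3 = b + 3 \sqrt{2}$)
$\sqrt{c{\left(U{\left(-2 \right)} \left(-13\right) \right)} + 34862} = \sqrt{\left(- 2 \left(-2 - 2\right) \left(-13\right) + 3 \sqrt{2}\right) + 34862} = \sqrt{\left(\left(-2\right) \left(-4\right) \left(-13\right) + 3 \sqrt{2}\right) + 34862} = \sqrt{\left(8 \left(-13\right) + 3 \sqrt{2}\right) + 34862} = \sqrt{\left(-104 + 3 \sqrt{2}\right) + 34862} = \sqrt{34758 + 3 \sqrt{2}}$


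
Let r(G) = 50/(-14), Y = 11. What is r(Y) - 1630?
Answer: -11435/7 ≈ -1633.6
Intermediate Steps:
r(G) = -25/7 (r(G) = 50*(-1/14) = -25/7)
r(Y) - 1630 = -25/7 - 1630 = -11435/7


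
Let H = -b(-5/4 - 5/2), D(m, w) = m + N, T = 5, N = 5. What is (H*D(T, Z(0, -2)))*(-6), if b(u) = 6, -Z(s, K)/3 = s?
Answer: 360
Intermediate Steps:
Z(s, K) = -3*s
D(m, w) = 5 + m (D(m, w) = m + 5 = 5 + m)
H = -6 (H = -1*6 = -6)
(H*D(T, Z(0, -2)))*(-6) = -6*(5 + 5)*(-6) = -6*10*(-6) = -60*(-6) = 360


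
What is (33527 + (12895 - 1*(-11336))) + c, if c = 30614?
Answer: 88372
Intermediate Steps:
(33527 + (12895 - 1*(-11336))) + c = (33527 + (12895 - 1*(-11336))) + 30614 = (33527 + (12895 + 11336)) + 30614 = (33527 + 24231) + 30614 = 57758 + 30614 = 88372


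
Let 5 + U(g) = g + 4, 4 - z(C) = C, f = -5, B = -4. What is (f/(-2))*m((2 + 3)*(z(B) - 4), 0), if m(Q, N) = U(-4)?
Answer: -25/2 ≈ -12.500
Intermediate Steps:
z(C) = 4 - C
U(g) = -1 + g (U(g) = -5 + (g + 4) = -5 + (4 + g) = -1 + g)
m(Q, N) = -5 (m(Q, N) = -1 - 4 = -5)
(f/(-2))*m((2 + 3)*(z(B) - 4), 0) = -5/(-2)*(-5) = -5*(-½)*(-5) = (5/2)*(-5) = -25/2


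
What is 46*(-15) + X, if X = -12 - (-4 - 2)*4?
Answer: -678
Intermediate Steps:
X = 12 (X = -12 - (-6)*4 = -12 - 1*(-24) = -12 + 24 = 12)
46*(-15) + X = 46*(-15) + 12 = -690 + 12 = -678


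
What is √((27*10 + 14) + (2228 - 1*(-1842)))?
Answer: √4354 ≈ 65.985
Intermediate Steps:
√((27*10 + 14) + (2228 - 1*(-1842))) = √((270 + 14) + (2228 + 1842)) = √(284 + 4070) = √4354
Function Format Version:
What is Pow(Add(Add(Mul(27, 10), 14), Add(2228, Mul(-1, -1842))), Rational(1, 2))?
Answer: Pow(4354, Rational(1, 2)) ≈ 65.985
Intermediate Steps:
Pow(Add(Add(Mul(27, 10), 14), Add(2228, Mul(-1, -1842))), Rational(1, 2)) = Pow(Add(Add(270, 14), Add(2228, 1842)), Rational(1, 2)) = Pow(Add(284, 4070), Rational(1, 2)) = Pow(4354, Rational(1, 2))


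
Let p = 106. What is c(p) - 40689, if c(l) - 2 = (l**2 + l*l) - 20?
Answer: -18235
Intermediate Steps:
c(l) = -18 + 2*l**2 (c(l) = 2 + ((l**2 + l*l) - 20) = 2 + ((l**2 + l**2) - 20) = 2 + (2*l**2 - 20) = 2 + (-20 + 2*l**2) = -18 + 2*l**2)
c(p) - 40689 = (-18 + 2*106**2) - 40689 = (-18 + 2*11236) - 40689 = (-18 + 22472) - 40689 = 22454 - 40689 = -18235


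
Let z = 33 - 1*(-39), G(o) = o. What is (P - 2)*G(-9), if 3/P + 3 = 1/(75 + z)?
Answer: 11889/440 ≈ 27.020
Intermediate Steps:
z = 72 (z = 33 + 39 = 72)
P = -441/440 (P = 3/(-3 + 1/(75 + 72)) = 3/(-3 + 1/147) = 3/(-440/147) = 3*(-147/440) = -441/440 ≈ -1.0023)
(P - 2)*G(-9) = (-441/440 - 2)*(-9) = -1321/440*(-9) = 11889/440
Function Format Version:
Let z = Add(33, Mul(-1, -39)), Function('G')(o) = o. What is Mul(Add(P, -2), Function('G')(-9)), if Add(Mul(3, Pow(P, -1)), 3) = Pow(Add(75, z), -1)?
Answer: Rational(11889, 440) ≈ 27.020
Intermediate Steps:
z = 72 (z = Add(33, 39) = 72)
P = Rational(-441, 440) (P = Mul(3, Pow(Add(-3, Pow(Add(75, 72), -1)), -1)) = Mul(3, Pow(Add(-3, Pow(147, -1)), -1)) = Mul(3, Pow(Add(-3, Rational(1, 147)), -1)) = Mul(3, Pow(Rational(-440, 147), -1)) = Mul(3, Rational(-147, 440)) = Rational(-441, 440) ≈ -1.0023)
Mul(Add(P, -2), Function('G')(-9)) = Mul(Add(Rational(-441, 440), -2), -9) = Mul(Rational(-1321, 440), -9) = Rational(11889, 440)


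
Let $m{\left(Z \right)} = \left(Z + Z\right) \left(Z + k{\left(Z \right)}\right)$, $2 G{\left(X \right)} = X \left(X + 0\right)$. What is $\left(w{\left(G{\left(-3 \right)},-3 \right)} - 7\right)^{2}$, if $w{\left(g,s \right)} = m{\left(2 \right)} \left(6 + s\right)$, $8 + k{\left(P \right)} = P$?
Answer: $3025$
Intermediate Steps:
$k{\left(P \right)} = -8 + P$
$G{\left(X \right)} = \frac{X^{2}}{2}$ ($G{\left(X \right)} = \frac{X \left(X + 0\right)}{2} = \frac{X X}{2} = \frac{X^{2}}{2}$)
$m{\left(Z \right)} = 2 Z \left(-8 + 2 Z\right)$ ($m{\left(Z \right)} = \left(Z + Z\right) \left(Z + \left(-8 + Z\right)\right) = 2 Z \left(-8 + 2 Z\right)$)
$w{\left(g,s \right)} = -96 - 16 s$ ($w{\left(g,s \right)} = 4 \cdot 2 \left(-4 + 2\right) \left(6 + s\right) = 4 \cdot 2 \left(-2\right) \left(6 + s\right) = - 16 \left(6 + s\right) = -96 - 16 s$)
$\left(w{\left(G{\left(-3 \right)},-3 \right)} - 7\right)^{2} = \left(\left(-96 - -48\right) - 7\right)^{2} = \left(\left(-96 + 48\right) - 7\right)^{2} = \left(-48 - 7\right)^{2} = \left(-55\right)^{2} = 3025$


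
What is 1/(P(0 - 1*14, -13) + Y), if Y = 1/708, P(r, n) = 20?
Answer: 708/14161 ≈ 0.049996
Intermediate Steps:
Y = 1/708 ≈ 0.0014124
1/(P(0 - 1*14, -13) + Y) = 1/(20 + 1/708) = 1/(14161/708) = 708/14161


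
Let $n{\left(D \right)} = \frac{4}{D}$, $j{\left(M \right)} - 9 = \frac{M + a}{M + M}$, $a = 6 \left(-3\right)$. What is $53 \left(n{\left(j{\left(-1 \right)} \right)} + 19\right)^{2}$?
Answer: $\frac{26792613}{1369} \approx 19571.0$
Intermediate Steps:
$a = -18$
$j{\left(M \right)} = 9 + \frac{-18 + M}{2 M}$ ($j{\left(M \right)} = 9 + \frac{M - 18}{M + M} = 9 + \frac{-18 + M}{2 M}$)
$53 \left(n{\left(j{\left(-1 \right)} \right)} + 19\right)^{2} = 53 \left(\frac{4}{\frac{19}{2} - \frac{9}{-1}} + 19\right)^{2} = 53 \left(\frac{4}{\frac{19}{2} - -9} + 19\right)^{2} = 53 \left(\frac{4}{\frac{19}{2} + 9} + 19\right)^{2} = 53 \left(\frac{4}{\frac{37}{2}} + 19\right)^{2} = 53 \left(4 \cdot \frac{2}{37} + 19\right)^{2} = 53 \left(\frac{8}{37} + 19\right)^{2} = 53 \left(\frac{711}{37}\right)^{2} = 53 \cdot \frac{505521}{1369} = \frac{26792613}{1369}$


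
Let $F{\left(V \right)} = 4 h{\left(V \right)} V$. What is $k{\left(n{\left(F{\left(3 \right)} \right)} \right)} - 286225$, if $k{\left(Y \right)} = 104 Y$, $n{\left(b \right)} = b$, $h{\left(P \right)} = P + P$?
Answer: $-278737$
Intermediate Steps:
$h{\left(P \right)} = 2 P$
$F{\left(V \right)} = 8 V^{2}$ ($F{\left(V \right)} = 4 \cdot 2 V V = 8 V V = 8 V^{2}$)
$k{\left(n{\left(F{\left(3 \right)} \right)} \right)} - 286225 = 104 \cdot 8 \cdot 3^{2} - 286225 = 104 \cdot 8 \cdot 9 - 286225 = 104 \cdot 72 - 286225 = 7488 - 286225 = -278737$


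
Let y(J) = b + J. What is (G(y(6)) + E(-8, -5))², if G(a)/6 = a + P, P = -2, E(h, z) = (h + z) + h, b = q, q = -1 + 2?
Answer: 81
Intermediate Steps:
q = 1
b = 1
E(h, z) = z + 2*h
y(J) = 1 + J
G(a) = -12 + 6*a (G(a) = 6*(a - 2) = 6*(-2 + a) = -12 + 6*a)
(G(y(6)) + E(-8, -5))² = ((-12 + 6*(1 + 6)) + (-5 + 2*(-8)))² = ((-12 + 6*7) + (-5 - 16))² = ((-12 + 42) - 21)² = (30 - 21)² = 9² = 81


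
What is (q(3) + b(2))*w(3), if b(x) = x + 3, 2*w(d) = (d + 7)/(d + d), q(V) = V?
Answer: 20/3 ≈ 6.6667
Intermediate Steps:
w(d) = (7 + d)/(4*d) (w(d) = ((d + 7)/(d + d))/2 = ((7 + d)/((2*d)))/2 = ((7 + d)*(1/(2*d)))/2 = ((7 + d)/(2*d))/2 = (7 + d)/(4*d))
b(x) = 3 + x
(q(3) + b(2))*w(3) = (3 + (3 + 2))*((1/4)*(7 + 3)/3) = (3 + 5)*((1/4)*(1/3)*10) = 8*(5/6) = 20/3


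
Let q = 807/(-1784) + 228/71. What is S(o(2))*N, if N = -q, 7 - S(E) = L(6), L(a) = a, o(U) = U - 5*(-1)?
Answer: -349455/126664 ≈ -2.7589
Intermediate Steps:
o(U) = 5 + U (o(U) = U + 5 = 5 + U)
S(E) = 1 (S(E) = 7 - 1*6 = 7 - 6 = 1)
q = 349455/126664 (q = 807*(-1/1784) + 228*(1/71) = -807/1784 + 228/71 = 349455/126664 ≈ 2.7589)
N = -349455/126664 (N = -1*349455/126664 = -349455/126664 ≈ -2.7589)
S(o(2))*N = 1*(-349455/126664) = -349455/126664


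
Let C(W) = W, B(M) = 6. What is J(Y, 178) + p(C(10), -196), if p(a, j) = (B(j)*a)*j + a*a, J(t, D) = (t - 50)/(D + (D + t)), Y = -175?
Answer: -2110685/181 ≈ -11661.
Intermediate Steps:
J(t, D) = (-50 + t)/(t + 2*D)
p(a, j) = a² + 6*a*j (p(a, j) = (6*a)*j + a*a = 6*a*j + a² = a² + 6*a*j)
J(Y, 178) + p(C(10), -196) = (-50 - 175)/(-175 + 2*178) + 10*(10 + 6*(-196)) = -225/(-175 + 356) + 10*(10 - 1176) = -225/181 + 10*(-1166) = (1/181)*(-225) - 11660 = -225/181 - 11660 = -2110685/181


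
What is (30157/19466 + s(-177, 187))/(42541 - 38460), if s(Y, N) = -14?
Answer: -242367/79440746 ≈ -0.0030509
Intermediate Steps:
(30157/19466 + s(-177, 187))/(42541 - 38460) = (30157/19466 - 14)/(42541 - 38460) = (30157*(1/19466) - 14)/4081 = (30157/19466 - 14)*(1/4081) = -242367/19466*1/4081 = -242367/79440746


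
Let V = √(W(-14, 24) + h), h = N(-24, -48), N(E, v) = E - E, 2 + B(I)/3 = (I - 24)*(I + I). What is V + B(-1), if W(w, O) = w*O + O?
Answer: 144 + 2*I*√78 ≈ 144.0 + 17.664*I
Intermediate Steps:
B(I) = -6 + 6*I*(-24 + I) (B(I) = -6 + 3*((I - 24)*(I + I)) = -6 + 3*((-24 + I)*(2*I)) = -6 + 3*(2*I*(-24 + I)) = -6 + 6*I*(-24 + I))
W(w, O) = O + O*w (W(w, O) = O*w + O = O + O*w)
N(E, v) = 0
h = 0
V = 2*I*√78 (V = √(24*(1 - 14) + 0) = √(24*(-13) + 0) = √(-312 + 0) = √(-312) = 2*I*√78 ≈ 17.664*I)
V + B(-1) = 2*I*√78 + (-6 - 144*(-1) + 6*(-1)²) = 2*I*√78 + (-6 + 144 + 6*1) = 2*I*√78 + (-6 + 144 + 6) = 2*I*√78 + 144 = 144 + 2*I*√78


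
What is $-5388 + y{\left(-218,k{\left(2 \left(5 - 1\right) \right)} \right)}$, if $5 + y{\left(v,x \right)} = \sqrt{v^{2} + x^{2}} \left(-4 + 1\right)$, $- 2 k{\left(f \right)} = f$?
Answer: $-5393 - 6 \sqrt{11885} \approx -6047.1$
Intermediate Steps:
$k{\left(f \right)} = - \frac{f}{2}$
$y{\left(v,x \right)} = -5 - 3 \sqrt{v^{2} + x^{2}}$ ($y{\left(v,x \right)} = -5 + \sqrt{v^{2} + x^{2}} \left(-4 + 1\right) = -5 + \sqrt{v^{2} + x^{2}} \left(-3\right) = -5 - 3 \sqrt{v^{2} + x^{2}}$)
$-5388 + y{\left(-218,k{\left(2 \left(5 - 1\right) \right)} \right)} = -5388 - \left(5 + 3 \sqrt{\left(-218\right)^{2} + \left(- \frac{2 \left(5 - 1\right)}{2}\right)^{2}}\right) = -5388 - \left(5 + 3 \sqrt{47524 + \left(- \frac{2 \cdot 4}{2}\right)^{2}}\right) = -5388 - \left(5 + 3 \sqrt{47524 + \left(\left(- \frac{1}{2}\right) 8\right)^{2}}\right) = -5388 - \left(5 + 3 \sqrt{47524 + \left(-4\right)^{2}}\right) = -5388 - \left(5 + 3 \sqrt{47524 + 16}\right) = -5388 - \left(5 + 3 \sqrt{47540}\right) = -5388 - \left(5 + 3 \cdot 2 \sqrt{11885}\right) = -5388 - \left(5 + 6 \sqrt{11885}\right) = -5393 - 6 \sqrt{11885}$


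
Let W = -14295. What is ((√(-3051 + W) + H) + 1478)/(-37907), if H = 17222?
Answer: -18700/37907 - 7*I*√354/37907 ≈ -0.49331 - 0.0034744*I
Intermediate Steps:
((√(-3051 + W) + H) + 1478)/(-37907) = ((√(-3051 - 14295) + 17222) + 1478)/(-37907) = ((√(-17346) + 17222) + 1478)*(-1/37907) = ((7*I*√354 + 17222) + 1478)*(-1/37907) = ((17222 + 7*I*√354) + 1478)*(-1/37907) = (18700 + 7*I*√354)*(-1/37907) = -18700/37907 - 7*I*√354/37907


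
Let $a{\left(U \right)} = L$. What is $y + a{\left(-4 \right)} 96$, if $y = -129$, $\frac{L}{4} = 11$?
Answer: $4095$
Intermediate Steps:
$L = 44$ ($L = 4 \cdot 11 = 44$)
$a{\left(U \right)} = 44$
$y + a{\left(-4 \right)} 96 = -129 + 44 \cdot 96 = -129 + 4224 = 4095$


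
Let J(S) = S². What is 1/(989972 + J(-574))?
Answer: 1/1319448 ≈ 7.5789e-7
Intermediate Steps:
1/(989972 + J(-574)) = 1/(989972 + (-574)²) = 1/(989972 + 329476) = 1/1319448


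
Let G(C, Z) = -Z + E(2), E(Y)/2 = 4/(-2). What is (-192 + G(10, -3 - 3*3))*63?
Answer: -11592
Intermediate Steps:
E(Y) = -4 (E(Y) = 2*(4/(-2)) = 2*(4*(-½)) = 2*(-2) = -4)
G(C, Z) = -4 - Z (G(C, Z) = -Z - 4 = -4 - Z)
(-192 + G(10, -3 - 3*3))*63 = (-192 + (-4 - (-3 - 3*3)))*63 = (-192 + (-4 - (-3 - 9)))*63 = (-192 + (-4 - 1*(-12)))*63 = (-192 + (-4 + 12))*63 = (-192 + 8)*63 = -184*63 = -11592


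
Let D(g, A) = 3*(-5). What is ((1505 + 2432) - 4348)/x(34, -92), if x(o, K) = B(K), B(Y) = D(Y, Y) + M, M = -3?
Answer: 137/6 ≈ 22.833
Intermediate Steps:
D(g, A) = -15
B(Y) = -18 (B(Y) = -15 - 3 = -18)
x(o, K) = -18
((1505 + 2432) - 4348)/x(34, -92) = ((1505 + 2432) - 4348)/(-18) = (3937 - 4348)*(-1/18) = -411*(-1/18) = 137/6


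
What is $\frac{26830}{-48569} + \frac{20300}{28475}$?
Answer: $\frac{30722}{191419} \approx 0.1605$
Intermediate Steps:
$\frac{26830}{-48569} + \frac{20300}{28475} = 26830 \left(- \frac{1}{48569}\right) + 20300 \cdot \frac{1}{28475} = - \frac{26830}{48569} + \frac{812}{1139} = \frac{30722}{191419}$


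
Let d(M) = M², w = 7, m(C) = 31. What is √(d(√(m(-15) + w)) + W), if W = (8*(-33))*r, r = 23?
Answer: I*√6034 ≈ 77.679*I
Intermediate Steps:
W = -6072 (W = (8*(-33))*23 = -264*23 = -6072)
√(d(√(m(-15) + w)) + W) = √((√(31 + 7))² - 6072) = √((√38)² - 6072) = √(38 - 6072) = √(-6034) = I*√6034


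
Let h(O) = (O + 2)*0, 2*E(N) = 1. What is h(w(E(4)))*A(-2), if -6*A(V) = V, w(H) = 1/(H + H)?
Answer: 0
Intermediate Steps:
E(N) = 1/2 (E(N) = (1/2)*1 = 1/2)
w(H) = 1/(2*H)
A(V) = -V/6
h(O) = 0 (h(O) = (2 + O)*0 = 0)
h(w(E(4)))*A(-2) = 0*(-1/6*(-2)) = 0*(1/3) = 0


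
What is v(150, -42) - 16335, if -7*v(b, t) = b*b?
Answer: -136845/7 ≈ -19549.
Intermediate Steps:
v(b, t) = -b**2/7 (v(b, t) = -b*b/7 = -b**2/7)
v(150, -42) - 16335 = -1/7*150**2 - 16335 = -1/7*22500 - 16335 = -22500/7 - 16335 = -136845/7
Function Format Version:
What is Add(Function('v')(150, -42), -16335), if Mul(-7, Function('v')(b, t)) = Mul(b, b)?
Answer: Rational(-136845, 7) ≈ -19549.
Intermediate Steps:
Function('v')(b, t) = Mul(Rational(-1, 7), Pow(b, 2)) (Function('v')(b, t) = Mul(Rational(-1, 7), Mul(b, b)) = Mul(Rational(-1, 7), Pow(b, 2)))
Add(Function('v')(150, -42), -16335) = Add(Mul(Rational(-1, 7), Pow(150, 2)), -16335) = Add(Mul(Rational(-1, 7), 22500), -16335) = Add(Rational(-22500, 7), -16335) = Rational(-136845, 7)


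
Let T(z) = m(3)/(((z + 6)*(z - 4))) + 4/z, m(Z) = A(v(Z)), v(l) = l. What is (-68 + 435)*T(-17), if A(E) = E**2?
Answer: -94319/1309 ≈ -72.054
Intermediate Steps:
m(Z) = Z**2
T(z) = 4/z + 9/((-4 + z)*(6 + z)) (T(z) = 3**2/(((z + 6)*(z - 4))) + 4/z = 9/(((6 + z)*(-4 + z))) + 4/z = 9/(((-4 + z)*(6 + z))) + 4/z = 9*(1/((-4 + z)*(6 + z))) + 4/z = 9/((-4 + z)*(6 + z)) + 4/z = 4/z + 9/((-4 + z)*(6 + z)))
(-68 + 435)*T(-17) = (-68 + 435)*((-96 + 4*(-17)**2 + 17*(-17))/((-17)*(-24 + (-17)**2 + 2*(-17)))) = 367*(-(-96 + 4*289 - 289)/(17*(-24 + 289 - 34))) = 367*(-1/17*(-96 + 1156 - 289)/231) = 367*(-1/17*1/231*771) = 367*(-257/1309) = -94319/1309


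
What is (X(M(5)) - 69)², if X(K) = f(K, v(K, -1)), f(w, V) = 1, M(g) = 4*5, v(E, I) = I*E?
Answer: 4624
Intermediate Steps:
v(E, I) = E*I
M(g) = 20
X(K) = 1
(X(M(5)) - 69)² = (1 - 69)² = (-68)² = 4624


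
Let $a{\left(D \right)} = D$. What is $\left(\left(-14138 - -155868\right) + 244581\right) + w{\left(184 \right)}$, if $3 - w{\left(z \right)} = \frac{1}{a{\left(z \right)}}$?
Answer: $\frac{71081775}{184} \approx 3.8631 \cdot 10^{5}$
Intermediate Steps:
$w{\left(z \right)} = 3 - \frac{1}{z}$
$\left(\left(-14138 - -155868\right) + 244581\right) + w{\left(184 \right)} = \left(\left(-14138 - -155868\right) + 244581\right) + \left(3 - \frac{1}{184}\right) = \left(\left(-14138 + 155868\right) + 244581\right) + \left(3 - \frac{1}{184}\right) = \left(141730 + 244581\right) + \left(3 - \frac{1}{184}\right) = 386311 + \frac{551}{184} = \frac{71081775}{184}$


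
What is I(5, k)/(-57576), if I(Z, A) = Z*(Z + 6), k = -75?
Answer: -55/57576 ≈ -0.00095526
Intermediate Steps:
I(Z, A) = Z*(6 + Z)
I(5, k)/(-57576) = (5*(6 + 5))/(-57576) = (5*11)*(-1/57576) = 55*(-1/57576) = -55/57576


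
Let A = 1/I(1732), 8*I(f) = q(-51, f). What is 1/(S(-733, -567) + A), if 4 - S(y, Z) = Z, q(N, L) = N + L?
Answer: 1681/959859 ≈ 0.0017513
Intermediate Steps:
q(N, L) = L + N
I(f) = -51/8 + f/8 (I(f) = (f - 51)/8 = (-51 + f)/8 = -51/8 + f/8)
S(y, Z) = 4 - Z
A = 8/1681 (A = 1/(-51/8 + (⅛)*1732) = 1/(-51/8 + 433/2) = 1/(1681/8) = 8/1681 ≈ 0.0047591)
1/(S(-733, -567) + A) = 1/((4 - 1*(-567)) + 8/1681) = 1/((4 + 567) + 8/1681) = 1/(571 + 8/1681) = 1/(959859/1681) = 1681/959859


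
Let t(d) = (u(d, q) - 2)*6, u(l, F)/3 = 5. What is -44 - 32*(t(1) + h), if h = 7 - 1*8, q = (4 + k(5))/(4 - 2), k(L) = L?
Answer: -2508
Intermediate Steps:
q = 9/2 (q = (4 + 5)/(4 - 2) = 9/2 ≈ 4.5000)
u(l, F) = 15 (u(l, F) = 3*5 = 15)
t(d) = 78 (t(d) = (15 - 2)*6 = 13*6 = 78)
h = -1 (h = 7 - 8 = -1)
-44 - 32*(t(1) + h) = -44 - 32*(78 - 1) = -44 - 32*77 = -44 - 2464 = -2508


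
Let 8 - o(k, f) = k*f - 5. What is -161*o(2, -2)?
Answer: -2737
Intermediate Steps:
o(k, f) = 13 - f*k (o(k, f) = 8 - (k*f - 5) = 8 - (f*k - 5) = 8 - (-5 + f*k) = 8 + (5 - f*k) = 13 - f*k)
-161*o(2, -2) = -161*(13 - 1*(-2)*2) = -161*(13 + 4) = -161*17 = -2737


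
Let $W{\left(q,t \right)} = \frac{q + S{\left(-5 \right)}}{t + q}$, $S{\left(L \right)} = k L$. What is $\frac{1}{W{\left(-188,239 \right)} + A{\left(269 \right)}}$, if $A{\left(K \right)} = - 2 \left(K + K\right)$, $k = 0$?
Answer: $- \frac{51}{55064} \approx -0.00092619$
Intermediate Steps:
$A{\left(K \right)} = - 4 K$ ($A{\left(K \right)} = - 2 \cdot 2 K = - 4 K$)
$S{\left(L \right)} = 0$ ($S{\left(L \right)} = 0 L = 0$)
$W{\left(q,t \right)} = \frac{q}{q + t}$ ($W{\left(q,t \right)} = \frac{q + 0}{t + q} = \frac{q}{q + t}$)
$\frac{1}{W{\left(-188,239 \right)} + A{\left(269 \right)}} = \frac{1}{- \frac{188}{-188 + 239} - 1076} = \frac{1}{- \frac{188}{51} - 1076} = \frac{1}{- \frac{55064}{51}} = - \frac{51}{55064}$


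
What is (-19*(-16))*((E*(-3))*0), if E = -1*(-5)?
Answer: 0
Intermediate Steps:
E = 5
(-19*(-16))*((E*(-3))*0) = (-19*(-16))*((5*(-3))*0) = 304*(-15*0) = 304*0 = 0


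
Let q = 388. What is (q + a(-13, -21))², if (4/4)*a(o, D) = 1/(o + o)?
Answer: 101747569/676 ≈ 1.5051e+5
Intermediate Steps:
a(o, D) = 1/(2*o) (a(o, D) = 1/(o + o) = 1/(2*o))
(q + a(-13, -21))² = (388 + (½)/(-13))² = (388 + (½)*(-1/13))² = (388 - 1/26)² = (10087/26)² = 101747569/676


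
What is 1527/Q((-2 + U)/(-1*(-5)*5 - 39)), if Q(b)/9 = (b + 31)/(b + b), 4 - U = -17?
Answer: -19342/1245 ≈ -15.536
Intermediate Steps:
U = 21 (U = 4 - 1*(-17) = 4 + 17 = 21)
Q(b) = 9*(31 + b)/(2*b) (Q(b) = 9*((b + 31)/(b + b)) = 9*((31 + b)/((2*b))) = 9*((31 + b)*(1/(2*b))) = 9*((31 + b)/(2*b)) = 9*(31 + b)/(2*b))
1527/Q((-2 + U)/(-1*(-5)*5 - 39)) = 1527/((9*(31 + (-2 + 21)/(-1*(-5)*5 - 39))/(2*(((-2 + 21)/(-1*(-5)*5 - 39)))))) = 1527/((9*(31 + 19/(5*5 - 39))/(2*((19/(5*5 - 39)))))) = 1527/((9*(31 + 19/(25 - 39))/(2*((19/(25 - 39)))))) = 1527/((9*(31 + 19/(-14))/(2*((19/(-14)))))) = 1527/((9*(31 + 19*(-1/14))/(2*((19*(-1/14)))))) = 1527/((9*(31 - 19/14)/(2*(-19/14)))) = 1527/(((9/2)*(-14/19)*(415/14))) = 1527/(-3735/38) = 1527*(-38/3735) = -19342/1245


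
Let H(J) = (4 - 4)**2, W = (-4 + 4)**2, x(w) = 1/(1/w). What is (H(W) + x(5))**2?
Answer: 25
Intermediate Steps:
x(w) = w
W = 0 (W = 0**2 = 0)
H(J) = 0 (H(J) = 0**2 = 0)
(H(W) + x(5))**2 = (0 + 5)**2 = 5**2 = 25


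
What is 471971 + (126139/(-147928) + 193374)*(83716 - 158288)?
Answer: -533271208148397/36982 ≈ -1.4420e+10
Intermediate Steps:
471971 + (126139/(-147928) + 193374)*(83716 - 158288) = 471971 + (126139*(-1/147928) + 193374)*(-74572) = 471971 + (-126139/147928 + 193374)*(-74572) = 471971 + (28605302933/147928)*(-74572) = 471971 - 533288662579919/36982 = -533271208148397/36982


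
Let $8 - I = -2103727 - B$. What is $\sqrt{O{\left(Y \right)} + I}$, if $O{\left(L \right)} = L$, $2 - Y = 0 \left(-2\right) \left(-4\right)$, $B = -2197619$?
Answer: $i \sqrt{93882} \approx 306.4 i$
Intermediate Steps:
$I = -93884$ ($I = 8 - \left(-2103727 - -2197619\right) = 8 - \left(-2103727 + 2197619\right) = 8 - 93892 = -93884$)
$Y = 2$ ($Y = 2 - 0 \left(-2\right) \left(-4\right) = 2 - 0 \left(-4\right) = 2 - 0 = 2 + 0 = 2$)
$\sqrt{O{\left(Y \right)} + I} = \sqrt{2 - 93884} = \sqrt{-93882} = i \sqrt{93882}$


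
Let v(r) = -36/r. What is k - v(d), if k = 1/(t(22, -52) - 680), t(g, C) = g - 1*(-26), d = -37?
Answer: -22789/23384 ≈ -0.97456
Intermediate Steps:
t(g, C) = 26 + g (t(g, C) = g + 26 = 26 + g)
k = -1/632 (k = 1/((26 + 22) - 680) = 1/(48 - 680) = 1/(-632) = -1/632 ≈ -0.0015823)
k - v(d) = -1/632 - (-36)/(-37) = -1/632 - (-36)*(-1)/37 = -1/632 - 1*36/37 = -1/632 - 36/37 = -22789/23384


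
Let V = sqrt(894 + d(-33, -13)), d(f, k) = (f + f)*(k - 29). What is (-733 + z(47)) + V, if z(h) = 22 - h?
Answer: -758 + sqrt(3666) ≈ -697.45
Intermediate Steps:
d(f, k) = 2*f*(-29 + k) (d(f, k) = (2*f)*(-29 + k) = 2*f*(-29 + k))
V = sqrt(3666) (V = sqrt(894 + 2*(-33)*(-29 - 13)) = sqrt(894 + 2*(-33)*(-42)) = sqrt(894 + 2772) = sqrt(3666) ≈ 60.547)
(-733 + z(47)) + V = (-733 + (22 - 1*47)) + sqrt(3666) = (-733 + (22 - 47)) + sqrt(3666) = (-733 - 25) + sqrt(3666) = -758 + sqrt(3666)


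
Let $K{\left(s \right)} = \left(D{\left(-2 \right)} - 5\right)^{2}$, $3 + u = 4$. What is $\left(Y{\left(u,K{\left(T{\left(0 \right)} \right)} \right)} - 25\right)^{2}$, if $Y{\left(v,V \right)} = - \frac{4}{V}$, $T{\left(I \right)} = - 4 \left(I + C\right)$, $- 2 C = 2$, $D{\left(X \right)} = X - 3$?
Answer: $\frac{391876}{625} \approx 627.0$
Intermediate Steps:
$D{\left(X \right)} = -3 + X$
$C = -1$ ($C = \left(- \frac{1}{2}\right) 2 = -1$)
$u = 1$ ($u = -3 + 4 = 1$)
$T{\left(I \right)} = 4 - 4 I$ ($T{\left(I \right)} = - 4 \left(I - 1\right) = - 4 \left(-1 + I\right) = 4 - 4 I$)
$K{\left(s \right)} = 100$ ($K{\left(s \right)} = \left(\left(-3 - 2\right) - 5\right)^{2} = \left(-5 - 5\right)^{2} = \left(-10\right)^{2} = 100$)
$\left(Y{\left(u,K{\left(T{\left(0 \right)} \right)} \right)} - 25\right)^{2} = \left(- \frac{4}{100} - 25\right)^{2} = \left(\left(-4\right) \frac{1}{100} - 25\right)^{2} = \left(- \frac{1}{25} - 25\right)^{2} = \left(- \frac{626}{25}\right)^{2} = \frac{391876}{625}$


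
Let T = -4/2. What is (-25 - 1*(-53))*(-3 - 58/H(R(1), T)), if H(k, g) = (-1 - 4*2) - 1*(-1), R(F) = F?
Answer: 119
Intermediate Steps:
T = -2 (T = -4*1/2 = -2)
H(k, g) = -8 (H(k, g) = (-1 - 8) + 1 = -9 + 1 = -8)
(-25 - 1*(-53))*(-3 - 58/H(R(1), T)) = (-25 - 1*(-53))*(-3 - 58/(-8)) = (-25 + 53)*(-3 - 58*(-1/8)) = 28*(-3 + 29/4) = 28*(17/4) = 119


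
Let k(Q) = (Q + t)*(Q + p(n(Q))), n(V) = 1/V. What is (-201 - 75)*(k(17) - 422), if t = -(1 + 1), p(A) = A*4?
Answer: 767004/17 ≈ 45118.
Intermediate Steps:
n(V) = 1/V
p(A) = 4*A
t = -2 (t = -1*2 = -2)
k(Q) = (-2 + Q)*(Q + 4/Q) (k(Q) = (Q - 2)*(Q + 4/Q) = (-2 + Q)*(Q + 4/Q))
(-201 - 75)*(k(17) - 422) = (-201 - 75)*((4 + 17² - 8/17 - 2*17) - 422) = -276*((4 + 289 - 8*1/17 - 34) - 422) = -276*((4 + 289 - 8/17 - 34) - 422) = -276*(4395/17 - 422) = -276*(-2779/17) = 767004/17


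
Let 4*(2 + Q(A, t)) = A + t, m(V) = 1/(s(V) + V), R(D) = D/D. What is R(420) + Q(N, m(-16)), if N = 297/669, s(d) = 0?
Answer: -12911/14272 ≈ -0.90464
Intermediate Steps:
N = 99/223 (N = 297*(1/669) = 99/223 ≈ 0.44395)
R(D) = 1
m(V) = 1/V (m(V) = 1/(0 + V) = 1/V)
Q(A, t) = -2 + A/4 + t/4 (Q(A, t) = -2 + (A + t)/4 = -2 + (A/4 + t/4) = -2 + A/4 + t/4)
R(420) + Q(N, m(-16)) = 1 + (-2 + (1/4)*(99/223) + (1/4)/(-16)) = 1 + (-2 + 99/892 + (1/4)*(-1/16)) = 1 + (-2 + 99/892 - 1/64) = 1 - 27183/14272 = -12911/14272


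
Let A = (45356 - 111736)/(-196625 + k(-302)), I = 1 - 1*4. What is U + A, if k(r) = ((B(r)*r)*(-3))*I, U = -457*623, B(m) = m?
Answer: -177719804401/624211 ≈ -2.8471e+5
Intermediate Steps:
I = -3 (I = 1 - 4 = -3)
U = -284711
k(r) = 9*r² (k(r) = ((r*r)*(-3))*(-3) = (r²*(-3))*(-3) = -3*r²*(-3) = 9*r²)
A = -66380/624211 (A = (45356 - 111736)/(-196625 + 9*(-302)²) = -66380/(-196625 + 9*91204) = -66380/(-196625 + 820836) = -66380/624211 ≈ -0.10634)
U + A = -284711 - 66380/624211 = -177719804401/624211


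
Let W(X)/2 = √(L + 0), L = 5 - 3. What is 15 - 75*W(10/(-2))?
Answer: 15 - 150*√2 ≈ -197.13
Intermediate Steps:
L = 2
W(X) = 2*√2 (W(X) = 2*√(2 + 0) = 2*√2)
15 - 75*W(10/(-2)) = 15 - 150*√2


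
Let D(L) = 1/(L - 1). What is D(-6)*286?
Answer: -286/7 ≈ -40.857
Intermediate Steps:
D(L) = 1/(-1 + L)
D(-6)*286 = 286/(-1 - 6) = 286/(-7) = -1/7*286 = -286/7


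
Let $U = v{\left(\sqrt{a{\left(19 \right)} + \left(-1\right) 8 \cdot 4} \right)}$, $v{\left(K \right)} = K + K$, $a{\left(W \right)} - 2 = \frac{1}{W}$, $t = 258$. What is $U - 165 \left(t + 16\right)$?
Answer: $-45210 + \frac{2 i \sqrt{10811}}{19} \approx -45210.0 + 10.945 i$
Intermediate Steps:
$a{\left(W \right)} = 2 + \frac{1}{W}$
$v{\left(K \right)} = 2 K$
$U = \frac{2 i \sqrt{10811}}{19}$ ($U = 2 \sqrt{\left(2 + \frac{1}{19}\right) + \left(-1\right) 8 \cdot 4} = 2 \sqrt{\left(2 + \frac{1}{19}\right) - 32} = 2 \sqrt{\frac{39}{19} - 32} = 2 \sqrt{- \frac{569}{19}} = 2 \frac{i \sqrt{10811}}{19} = \frac{2 i \sqrt{10811}}{19} \approx 10.945 i$)
$U - 165 \left(t + 16\right) = \frac{2 i \sqrt{10811}}{19} - 165 \left(258 + 16\right) = \frac{2 i \sqrt{10811}}{19} - 45210 = -45210 + \frac{2 i \sqrt{10811}}{19}$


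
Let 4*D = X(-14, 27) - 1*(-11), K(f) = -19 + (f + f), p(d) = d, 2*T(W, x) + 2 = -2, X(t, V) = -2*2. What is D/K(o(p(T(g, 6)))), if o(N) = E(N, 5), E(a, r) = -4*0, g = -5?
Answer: -7/76 ≈ -0.092105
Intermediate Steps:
X(t, V) = -4
E(a, r) = 0
T(W, x) = -2 (T(W, x) = -1 + (1/2)*(-2) = -1 - 1 = -2)
o(N) = 0
K(f) = -19 + 2*f
D = 7/4 (D = (-4 - 1*(-11))/4 = (-4 + 11)/4 = (1/4)*7 = 7/4 ≈ 1.7500)
D/K(o(p(T(g, 6)))) = 7/(4*(-19 + 2*0)) = 7/(4*(-19 + 0)) = (7/4)/(-19) = (7/4)*(-1/19) = -7/76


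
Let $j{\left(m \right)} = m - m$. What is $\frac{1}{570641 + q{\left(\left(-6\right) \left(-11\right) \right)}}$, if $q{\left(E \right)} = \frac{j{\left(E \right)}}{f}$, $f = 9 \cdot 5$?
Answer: $\frac{1}{570641} \approx 1.7524 \cdot 10^{-6}$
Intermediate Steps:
$f = 45$
$j{\left(m \right)} = 0$
$q{\left(E \right)} = 0$ ($q{\left(E \right)} = \frac{0}{45} = 0 \cdot \frac{1}{45} = 0$)
$\frac{1}{570641 + q{\left(\left(-6\right) \left(-11\right) \right)}} = \frac{1}{570641 + 0} = \frac{1}{570641}$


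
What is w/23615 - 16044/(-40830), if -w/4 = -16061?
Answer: 100065386/32140015 ≈ 3.1134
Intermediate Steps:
w = 64244 (w = -4*(-16061) = 64244)
w/23615 - 16044/(-40830) = 64244/23615 - 16044/(-40830) = 64244*(1/23615) - 16044*(-1/40830) = 64244/23615 + 2674/6805 = 100065386/32140015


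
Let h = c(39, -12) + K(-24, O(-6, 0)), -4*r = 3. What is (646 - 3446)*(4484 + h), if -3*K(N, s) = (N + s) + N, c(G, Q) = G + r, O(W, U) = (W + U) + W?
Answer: -12718300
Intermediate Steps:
r = -¾ (r = -¼*3 = -¾ ≈ -0.75000)
O(W, U) = U + 2*W (O(W, U) = (U + W) + W = U + 2*W)
c(G, Q) = -¾ + G (c(G, Q) = G - ¾ = -¾ + G)
K(N, s) = -2*N/3 - s/3 (K(N, s) = -((N + s) + N)/3 = -(s + 2*N)/3 = -2*N/3 - s/3)
h = 233/4 (h = (-¾ + 39) + (-⅔*(-24) - (0 + 2*(-6))/3) = 153/4 + (16 - (0 - 12)/3) = 153/4 + (16 - ⅓*(-12)) = 153/4 + (16 + 4) = 153/4 + 20 = 233/4 ≈ 58.250)
(646 - 3446)*(4484 + h) = (646 - 3446)*(4484 + 233/4) = -2800*18169/4 = -12718300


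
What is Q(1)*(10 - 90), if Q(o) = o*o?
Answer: -80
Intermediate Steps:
Q(o) = o²
Q(1)*(10 - 90) = 1²*(10 - 90) = 1*(-80) = -80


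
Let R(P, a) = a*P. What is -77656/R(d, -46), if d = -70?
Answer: -19414/805 ≈ -24.117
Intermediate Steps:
R(P, a) = P*a
-77656/R(d, -46) = -77656/((-70*(-46))) = -77656/3220 = -77656*1/3220 = -19414/805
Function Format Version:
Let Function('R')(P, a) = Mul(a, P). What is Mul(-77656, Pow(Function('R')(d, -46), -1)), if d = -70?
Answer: Rational(-19414, 805) ≈ -24.117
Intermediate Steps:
Function('R')(P, a) = Mul(P, a)
Mul(-77656, Pow(Function('R')(d, -46), -1)) = Mul(-77656, Pow(Mul(-70, -46), -1)) = Mul(-77656, Pow(3220, -1)) = Mul(-77656, Rational(1, 3220)) = Rational(-19414, 805)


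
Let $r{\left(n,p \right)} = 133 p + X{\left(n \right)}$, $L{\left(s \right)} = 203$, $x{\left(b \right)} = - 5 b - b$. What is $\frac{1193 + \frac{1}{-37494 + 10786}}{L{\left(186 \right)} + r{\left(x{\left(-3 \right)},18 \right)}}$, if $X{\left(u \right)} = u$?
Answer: $\frac{31862643}{69841420} \approx 0.45621$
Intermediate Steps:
$x{\left(b \right)} = - 6 b$
$r{\left(n,p \right)} = n + 133 p$ ($r{\left(n,p \right)} = 133 p + n = n + 133 p$)
$\frac{1193 + \frac{1}{-37494 + 10786}}{L{\left(186 \right)} + r{\left(x{\left(-3 \right)},18 \right)}} = \frac{1193 + \frac{1}{-37494 + 10786}}{203 + \left(\left(-6\right) \left(-3\right) + 133 \cdot 18\right)} = \frac{1193 + \frac{1}{-26708}}{203 + \left(18 + 2394\right)} = \frac{1193 - \frac{1}{26708}}{203 + 2412} = \frac{31862643}{26708 \cdot 2615} = \frac{31862643}{26708} \cdot \frac{1}{2615} = \frac{31862643}{69841420}$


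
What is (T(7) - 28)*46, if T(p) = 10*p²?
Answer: 21252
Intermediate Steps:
(T(7) - 28)*46 = (10*7² - 28)*46 = (10*49 - 28)*46 = (490 - 28)*46 = 462*46 = 21252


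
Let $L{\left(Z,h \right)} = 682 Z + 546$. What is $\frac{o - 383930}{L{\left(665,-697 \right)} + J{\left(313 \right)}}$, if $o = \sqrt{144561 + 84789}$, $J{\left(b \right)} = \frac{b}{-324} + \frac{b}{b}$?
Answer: $- \frac{24878664}{29424127} + \frac{324 \sqrt{9174}}{29424127} \approx -0.84446$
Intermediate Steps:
$J{\left(b \right)} = 1 - \frac{b}{324}$ ($J{\left(b \right)} = b \left(- \frac{1}{324}\right) + 1 = - \frac{b}{324} + 1 = 1 - \frac{b}{324}$)
$L{\left(Z,h \right)} = 546 + 682 Z$
$o = 5 \sqrt{9174}$ ($o = \sqrt{229350} = 5 \sqrt{9174} \approx 478.9$)
$\frac{o - 383930}{L{\left(665,-697 \right)} + J{\left(313 \right)}} = \frac{5 \sqrt{9174} - 383930}{\left(546 + 682 \cdot 665\right) + \left(1 - \frac{313}{324}\right)} = \frac{-383930 + 5 \sqrt{9174}}{\left(546 + 453530\right) + \left(1 - \frac{313}{324}\right)} = \frac{-383930 + 5 \sqrt{9174}}{454076 + \frac{11}{324}} = \frac{-383930 + 5 \sqrt{9174}}{\frac{147120635}{324}} = \left(-383930 + 5 \sqrt{9174}\right) \frac{324}{147120635} = - \frac{24878664}{29424127} + \frac{324 \sqrt{9174}}{29424127}$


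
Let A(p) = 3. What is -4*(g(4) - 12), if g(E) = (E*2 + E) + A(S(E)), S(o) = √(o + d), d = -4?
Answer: -12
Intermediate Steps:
S(o) = √(-4 + o) (S(o) = √(o - 4) = √(-4 + o))
g(E) = 3 + 3*E (g(E) = (E*2 + E) + 3 = (2*E + E) + 3 = 3*E + 3 = 3 + 3*E)
-4*(g(4) - 12) = -4*((3 + 3*4) - 12) = -4*((3 + 12) - 12) = -4*(15 - 12) = -4*3 = -12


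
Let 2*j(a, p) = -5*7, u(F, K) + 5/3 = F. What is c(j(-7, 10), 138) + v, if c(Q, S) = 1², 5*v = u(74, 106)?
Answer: 232/15 ≈ 15.467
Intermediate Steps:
u(F, K) = -5/3 + F
v = 217/15 (v = (-5/3 + 74)/5 = (⅕)*(217/3) = 217/15 ≈ 14.467)
j(a, p) = -35/2 (j(a, p) = (-5*7)/2 = (½)*(-35) = -35/2)
c(Q, S) = 1
c(j(-7, 10), 138) + v = 1 + 217/15 = 232/15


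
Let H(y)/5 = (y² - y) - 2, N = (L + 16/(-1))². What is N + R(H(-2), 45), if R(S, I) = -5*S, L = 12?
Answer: -84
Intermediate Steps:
N = 16 (N = (12 + 16/(-1))² = (12 + 16*(-1))² = (12 - 16)² = (-4)² = 16)
H(y) = -10 - 5*y + 5*y² (H(y) = 5*((y² - y) - 2) = 5*(-2 + y² - y) = -10 - 5*y + 5*y²)
N + R(H(-2), 45) = 16 - 5*(-10 - 5*(-2) + 5*(-2)²) = 16 - 5*(-10 + 10 + 5*4) = 16 - 5*(-10 + 10 + 20) = 16 - 5*20 = 16 - 100 = -84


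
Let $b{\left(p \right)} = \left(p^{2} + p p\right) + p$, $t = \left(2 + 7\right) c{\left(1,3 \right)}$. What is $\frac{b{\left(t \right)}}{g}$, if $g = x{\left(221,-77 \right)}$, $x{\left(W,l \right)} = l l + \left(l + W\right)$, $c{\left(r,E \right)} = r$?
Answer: $\frac{171}{6073} \approx 0.028157$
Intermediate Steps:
$x{\left(W,l \right)} = W + l + l^{2}$ ($x{\left(W,l \right)} = l^{2} + \left(W + l\right) = W + l + l^{2}$)
$g = 6073$ ($g = 221 - 77 + \left(-77\right)^{2} = 221 - 77 + 5929 = 6073$)
$t = 9$ ($t = \left(2 + 7\right) 1 = 9 \cdot 1 = 9$)
$b{\left(p \right)} = p + 2 p^{2}$ ($b{\left(p \right)} = \left(p^{2} + p^{2}\right) + p = 2 p^{2} + p = p + 2 p^{2}$)
$\frac{b{\left(t \right)}}{g} = \frac{9 \left(1 + 2 \cdot 9\right)}{6073} = 9 \left(1 + 18\right) \frac{1}{6073} = 9 \cdot 19 \cdot \frac{1}{6073} = 171 \cdot \frac{1}{6073} = \frac{171}{6073}$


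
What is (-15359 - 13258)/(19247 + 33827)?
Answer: -28617/53074 ≈ -0.53919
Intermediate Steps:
(-15359 - 13258)/(19247 + 33827) = -28617/53074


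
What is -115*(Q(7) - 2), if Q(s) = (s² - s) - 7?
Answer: -3795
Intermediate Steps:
Q(s) = -7 + s² - s
-115*(Q(7) - 2) = -115*((-7 + 7² - 1*7) - 2) = -115*((-7 + 49 - 7) - 2) = -115*(35 - 2) = -115*33 = -3795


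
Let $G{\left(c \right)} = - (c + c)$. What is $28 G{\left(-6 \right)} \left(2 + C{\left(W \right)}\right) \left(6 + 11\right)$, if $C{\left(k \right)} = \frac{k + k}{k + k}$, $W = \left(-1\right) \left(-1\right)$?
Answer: $17136$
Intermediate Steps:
$W = 1$
$G{\left(c \right)} = - 2 c$
$C{\left(k \right)} = 1$ ($C{\left(k \right)} = \frac{2 k}{2 k} = 2 k \frac{1}{2 k} = 1$)
$28 G{\left(-6 \right)} \left(2 + C{\left(W \right)}\right) \left(6 + 11\right) = 28 \left(\left(-2\right) \left(-6\right)\right) \left(2 + 1\right) \left(6 + 11\right) = 28 \cdot 12 \cdot 3 \cdot 17 = 336 \cdot 51 = 17136$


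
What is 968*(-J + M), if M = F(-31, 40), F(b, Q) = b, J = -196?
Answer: 159720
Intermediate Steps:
M = -31
968*(-J + M) = 968*(-1*(-196) - 31) = 968*(196 - 31) = 968*165 = 159720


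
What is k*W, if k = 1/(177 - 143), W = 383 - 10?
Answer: 373/34 ≈ 10.971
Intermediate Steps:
W = 373
k = 1/34 ≈ 0.029412
k*W = (1/34)*373 = 373/34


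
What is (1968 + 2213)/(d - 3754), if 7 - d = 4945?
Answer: -4181/8692 ≈ -0.48102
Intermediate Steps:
d = -4938 (d = 7 - 1*4945 = 7 - 4945 = -4938)
(1968 + 2213)/(d - 3754) = (1968 + 2213)/(-4938 - 3754) = 4181/(-8692) = 4181*(-1/8692) = -4181/8692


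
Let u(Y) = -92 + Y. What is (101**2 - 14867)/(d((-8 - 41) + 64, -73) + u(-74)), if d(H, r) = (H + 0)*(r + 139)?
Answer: -2333/412 ≈ -5.6626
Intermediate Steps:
d(H, r) = H*(139 + r)
(101**2 - 14867)/(d((-8 - 41) + 64, -73) + u(-74)) = (101**2 - 14867)/(((-8 - 41) + 64)*(139 - 73) + (-92 - 74)) = (10201 - 14867)/((-49 + 64)*66 - 166) = -4666/(15*66 - 166) = -4666/(990 - 166) = -4666/824 = -4666*1/824 = -2333/412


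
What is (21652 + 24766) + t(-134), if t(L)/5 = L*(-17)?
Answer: 57808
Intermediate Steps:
t(L) = -85*L (t(L) = 5*(L*(-17)) = 5*(-17*L) = -85*L)
(21652 + 24766) + t(-134) = (21652 + 24766) - 85*(-134) = 46418 + 11390 = 57808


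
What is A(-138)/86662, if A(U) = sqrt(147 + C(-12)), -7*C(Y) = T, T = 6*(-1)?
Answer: 3*sqrt(805)/606634 ≈ 0.00014031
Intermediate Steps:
T = -6
C(Y) = 6/7 (C(Y) = -1/7*(-6) = 6/7)
A(U) = 3*sqrt(805)/7 (A(U) = sqrt(147 + 6/7) = sqrt(1035/7) = 3*sqrt(805)/7)
A(-138)/86662 = (3*sqrt(805)/7)/86662 = (3*sqrt(805)/7)*(1/86662) = 3*sqrt(805)/606634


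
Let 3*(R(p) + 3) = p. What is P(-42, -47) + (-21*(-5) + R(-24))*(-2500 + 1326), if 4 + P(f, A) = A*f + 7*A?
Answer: -108715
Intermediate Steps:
R(p) = -3 + p/3
P(f, A) = -4 + 7*A + A*f (P(f, A) = -4 + (A*f + 7*A) = -4 + (7*A + A*f) = -4 + 7*A + A*f)
P(-42, -47) + (-21*(-5) + R(-24))*(-2500 + 1326) = (-4 + 7*(-47) - 47*(-42)) + (-21*(-5) + (-3 + (1/3)*(-24)))*(-2500 + 1326) = (-4 - 329 + 1974) + (105 + (-3 - 8))*(-1174) = 1641 + (105 - 11)*(-1174) = 1641 + 94*(-1174) = 1641 - 110356 = -108715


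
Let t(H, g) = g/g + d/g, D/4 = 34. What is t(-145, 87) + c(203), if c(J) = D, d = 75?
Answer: 3998/29 ≈ 137.86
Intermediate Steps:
D = 136 (D = 4*34 = 136)
c(J) = 136
t(H, g) = 1 + 75/g (t(H, g) = g/g + 75/g = 1 + 75/g)
t(-145, 87) + c(203) = (75 + 87)/87 + 136 = (1/87)*162 + 136 = 54/29 + 136 = 3998/29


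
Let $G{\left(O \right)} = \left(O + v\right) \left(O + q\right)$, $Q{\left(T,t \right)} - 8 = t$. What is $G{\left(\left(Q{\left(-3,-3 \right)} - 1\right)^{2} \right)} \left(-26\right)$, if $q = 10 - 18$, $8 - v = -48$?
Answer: $-14976$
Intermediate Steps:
$v = 56$ ($v = 8 - -48 = 8 + 48 = 56$)
$Q{\left(T,t \right)} = 8 + t$
$q = -8$
$G{\left(O \right)} = \left(-8 + O\right) \left(56 + O\right)$ ($G{\left(O \right)} = \left(O + 56\right) \left(O - 8\right) = \left(56 + O\right) \left(-8 + O\right) = \left(-8 + O\right) \left(56 + O\right)$)
$G{\left(\left(Q{\left(-3,-3 \right)} - 1\right)^{2} \right)} \left(-26\right) = \left(-448 + \left(\left(\left(8 - 3\right) - 1\right)^{2}\right)^{2} + 48 \left(\left(8 - 3\right) - 1\right)^{2}\right) \left(-26\right) = \left(-448 + \left(\left(5 - 1\right)^{2}\right)^{2} + 48 \left(5 - 1\right)^{2}\right) \left(-26\right) = \left(-448 + \left(4^{2}\right)^{2} + 48 \cdot 4^{2}\right) \left(-26\right) = \left(-448 + 16^{2} + 48 \cdot 16\right) \left(-26\right) = \left(-448 + 256 + 768\right) \left(-26\right) = 576 \left(-26\right) = -14976$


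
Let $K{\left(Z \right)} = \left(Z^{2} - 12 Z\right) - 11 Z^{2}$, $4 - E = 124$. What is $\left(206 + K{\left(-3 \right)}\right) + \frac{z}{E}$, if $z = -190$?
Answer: $\frac{1843}{12} \approx 153.58$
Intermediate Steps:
$E = -120$ ($E = 4 - 124 = -120$)
$K{\left(Z \right)} = - 12 Z - 10 Z^{2}$
$\left(206 + K{\left(-3 \right)}\right) + \frac{z}{E} = \left(206 - - 6 \left(6 + 5 \left(-3\right)\right)\right) - \frac{190}{-120} = \left(206 - - 6 \left(6 - 15\right)\right) - - \frac{19}{12} = \left(206 - \left(-6\right) \left(-9\right)\right) + \frac{19}{12} = \left(206 - 54\right) + \frac{19}{12} = 152 + \frac{19}{12} = \frac{1843}{12}$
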